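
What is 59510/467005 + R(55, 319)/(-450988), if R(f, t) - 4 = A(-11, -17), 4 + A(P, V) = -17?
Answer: 488113363/3829339108 ≈ 0.12747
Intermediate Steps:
A(P, V) = -21 (A(P, V) = -4 - 17 = -21)
R(f, t) = -17 (R(f, t) = 4 - 21 = -17)
59510/467005 + R(55, 319)/(-450988) = 59510/467005 - 17/(-450988) = 59510*(1/467005) - 17*(-1/450988) = 1082/8491 + 17/450988 = 488113363/3829339108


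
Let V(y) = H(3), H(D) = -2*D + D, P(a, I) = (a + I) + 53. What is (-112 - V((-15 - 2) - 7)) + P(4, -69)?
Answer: -121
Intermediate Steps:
P(a, I) = 53 + I + a (P(a, I) = (I + a) + 53 = 53 + I + a)
H(D) = -D
V(y) = -3 (V(y) = -1*3 = -3)
(-112 - V((-15 - 2) - 7)) + P(4, -69) = (-112 - 1*(-3)) + (53 - 69 + 4) = (-112 + 3) - 12 = -109 - 12 = -121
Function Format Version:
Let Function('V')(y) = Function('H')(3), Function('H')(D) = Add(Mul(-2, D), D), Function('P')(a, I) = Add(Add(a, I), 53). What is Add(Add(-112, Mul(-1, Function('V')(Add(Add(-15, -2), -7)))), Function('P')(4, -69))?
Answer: -121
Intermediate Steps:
Function('P')(a, I) = Add(53, I, a) (Function('P')(a, I) = Add(Add(I, a), 53) = Add(53, I, a))
Function('H')(D) = Mul(-1, D)
Function('V')(y) = -3 (Function('V')(y) = Mul(-1, 3) = -3)
Add(Add(-112, Mul(-1, Function('V')(Add(Add(-15, -2), -7)))), Function('P')(4, -69)) = Add(Add(-112, Mul(-1, -3)), Add(53, -69, 4)) = Add(Add(-112, 3), -12) = Add(-109, -12) = -121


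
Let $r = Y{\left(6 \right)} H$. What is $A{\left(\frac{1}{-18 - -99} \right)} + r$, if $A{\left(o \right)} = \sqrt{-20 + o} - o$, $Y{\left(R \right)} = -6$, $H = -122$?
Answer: $\frac{59291}{81} + \frac{i \sqrt{1619}}{9} \approx 731.99 + 4.4708 i$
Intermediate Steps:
$r = 732$ ($r = \left(-6\right) \left(-122\right) = 732$)
$A{\left(\frac{1}{-18 - -99} \right)} + r = \left(\sqrt{-20 + \frac{1}{-18 - -99}} - \frac{1}{-18 - -99}\right) + 732 = \left(\sqrt{-20 + \frac{1}{-18 + 99}} - \frac{1}{-18 + 99}\right) + 732 = \left(\sqrt{-20 + \frac{1}{81}} - \frac{1}{81}\right) + 732 = \left(\sqrt{- \frac{1619}{81}} - \frac{1}{81}\right) + 732 = \left(\frac{i \sqrt{1619}}{9} - \frac{1}{81}\right) + 732 = \left(- \frac{1}{81} + \frac{i \sqrt{1619}}{9}\right) + 732 = \frac{59291}{81} + \frac{i \sqrt{1619}}{9}$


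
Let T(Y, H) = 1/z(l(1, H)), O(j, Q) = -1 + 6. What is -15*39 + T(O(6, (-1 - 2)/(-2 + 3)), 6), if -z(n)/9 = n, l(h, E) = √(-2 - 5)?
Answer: -585 + I*√7/63 ≈ -585.0 + 0.041996*I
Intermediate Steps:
O(j, Q) = 5
l(h, E) = I*√7 (l(h, E) = √(-7) = I*√7)
z(n) = -9*n
T(Y, H) = I*√7/63 (T(Y, H) = 1/(-9*I*√7) = I*√7/63)
-15*39 + T(O(6, (-1 - 2)/(-2 + 3)), 6) = -15*39 + I*√7/63 = -585 + I*√7/63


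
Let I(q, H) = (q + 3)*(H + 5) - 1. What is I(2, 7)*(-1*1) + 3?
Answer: -56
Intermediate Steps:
I(q, H) = -1 + (3 + q)*(5 + H) (I(q, H) = (3 + q)*(5 + H) - 1 = -1 + (3 + q)*(5 + H))
I(2, 7)*(-1*1) + 3 = (14 + 3*7 + 5*2 + 7*2)*(-1*1) + 3 = (14 + 21 + 10 + 14)*(-1) + 3 = 59*(-1) + 3 = -59 + 3 = -56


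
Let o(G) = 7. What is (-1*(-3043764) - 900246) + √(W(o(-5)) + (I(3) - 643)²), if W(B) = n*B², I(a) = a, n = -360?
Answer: 2143518 + 2*√97990 ≈ 2.1441e+6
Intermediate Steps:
W(B) = -360*B²
(-1*(-3043764) - 900246) + √(W(o(-5)) + (I(3) - 643)²) = (-1*(-3043764) - 900246) + √(-360*7² + (3 - 643)²) = (3043764 - 900246) + √(-360*49 + (-640)²) = 2143518 + √(-17640 + 409600) = 2143518 + √391960 = 2143518 + 2*√97990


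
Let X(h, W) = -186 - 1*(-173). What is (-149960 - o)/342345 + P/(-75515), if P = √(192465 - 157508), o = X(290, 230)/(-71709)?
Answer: -10753481653/24549217605 - √34957/75515 ≈ -0.44051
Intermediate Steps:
X(h, W) = -13 (X(h, W) = -186 + 173 = -13)
o = 13/71709 (o = -13/(-71709) = -13*(-1/71709) = 13/71709 ≈ 0.00018129)
P = √34957 ≈ 186.97
(-149960 - o)/342345 + P/(-75515) = (-149960 - 1*13/71709)/342345 + √34957/(-75515) = (-149960 - 13/71709)*(1/342345) + √34957*(-1/75515) = -10753481653/71709*1/342345 - √34957/75515 = -10753481653/24549217605 - √34957/75515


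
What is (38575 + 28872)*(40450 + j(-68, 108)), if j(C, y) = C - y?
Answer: 2716360478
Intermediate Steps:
(38575 + 28872)*(40450 + j(-68, 108)) = (38575 + 28872)*(40450 + (-68 - 1*108)) = 67447*(40450 + (-68 - 108)) = 67447*(40450 - 176) = 67447*40274 = 2716360478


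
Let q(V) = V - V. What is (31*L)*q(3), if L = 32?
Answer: 0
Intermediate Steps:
q(V) = 0
(31*L)*q(3) = (31*32)*0 = 992*0 = 0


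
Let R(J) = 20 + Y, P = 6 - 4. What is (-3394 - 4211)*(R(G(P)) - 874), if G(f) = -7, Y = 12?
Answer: 6403410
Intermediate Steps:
P = 2
R(J) = 32 (R(J) = 20 + 12 = 32)
(-3394 - 4211)*(R(G(P)) - 874) = (-3394 - 4211)*(32 - 874) = -7605*(-842) = 6403410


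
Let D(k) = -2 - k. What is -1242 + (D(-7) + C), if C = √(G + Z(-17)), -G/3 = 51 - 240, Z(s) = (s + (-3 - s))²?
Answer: -1213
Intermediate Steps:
Z(s) = 9 (Z(s) = (-3)² = 9)
G = 567 (G = -3*(51 - 240) = -3*(-189) = 567)
C = 24 (C = √(567 + 9) = √576 = 24)
-1242 + (D(-7) + C) = -1242 + ((-2 - 1*(-7)) + 24) = -1242 + ((-2 + 7) + 24) = -1242 + (5 + 24) = -1242 + 29 = -1213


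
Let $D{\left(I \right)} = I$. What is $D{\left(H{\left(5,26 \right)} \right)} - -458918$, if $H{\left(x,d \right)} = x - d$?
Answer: $458897$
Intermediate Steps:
$D{\left(H{\left(5,26 \right)} \right)} - -458918 = \left(5 - 26\right) - -458918 = \left(5 - 26\right) + 458918 = -21 + 458918 = 458897$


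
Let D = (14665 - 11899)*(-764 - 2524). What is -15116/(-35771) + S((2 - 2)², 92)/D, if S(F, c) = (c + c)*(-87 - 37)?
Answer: 8643140354/20332701423 ≈ 0.42509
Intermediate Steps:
S(F, c) = -248*c (S(F, c) = (2*c)*(-124) = -248*c)
D = -9094608 (D = 2766*(-3288) = -9094608)
-15116/(-35771) + S((2 - 2)², 92)/D = -15116/(-35771) - 248*92/(-9094608) = -15116*(-1/35771) - 22816*(-1/9094608) = 15116/35771 + 1426/568413 = 8643140354/20332701423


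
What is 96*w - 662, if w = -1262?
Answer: -121814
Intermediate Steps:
96*w - 662 = 96*(-1262) - 662 = -121152 - 662 = -121814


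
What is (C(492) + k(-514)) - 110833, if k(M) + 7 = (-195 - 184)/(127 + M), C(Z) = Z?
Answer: -42704297/387 ≈ -1.1035e+5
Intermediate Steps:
k(M) = -7 - 379/(127 + M) (k(M) = -7 + (-195 - 184)/(127 + M) = -7 - 379/(127 + M))
(C(492) + k(-514)) - 110833 = (492 + (-1268 - 7*(-514))/(127 - 514)) - 110833 = (492 + (-1268 + 3598)/(-387)) - 110833 = (492 - 1/387*2330) - 110833 = (492 - 2330/387) - 110833 = 188074/387 - 110833 = -42704297/387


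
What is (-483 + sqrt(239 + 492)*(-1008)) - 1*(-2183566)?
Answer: 2183083 - 1008*sqrt(731) ≈ 2.1558e+6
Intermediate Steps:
(-483 + sqrt(239 + 492)*(-1008)) - 1*(-2183566) = (-483 + sqrt(731)*(-1008)) + 2183566 = (-483 - 1008*sqrt(731)) + 2183566 = 2183083 - 1008*sqrt(731)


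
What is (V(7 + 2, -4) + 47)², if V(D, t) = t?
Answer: 1849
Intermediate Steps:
(V(7 + 2, -4) + 47)² = (-4 + 47)² = 43² = 1849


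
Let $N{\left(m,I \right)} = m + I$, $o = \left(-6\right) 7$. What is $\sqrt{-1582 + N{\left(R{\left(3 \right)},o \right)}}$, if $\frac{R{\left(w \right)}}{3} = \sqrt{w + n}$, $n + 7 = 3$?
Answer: $\sqrt{-1624 + 3 i} \approx 0.0372 + 40.299 i$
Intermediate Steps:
$n = -4$ ($n = -7 + 3 = -4$)
$o = -42$
$R{\left(w \right)} = 3 \sqrt{-4 + w}$ ($R{\left(w \right)} = 3 \sqrt{w - 4} = 3 \sqrt{-4 + w}$)
$N{\left(m,I \right)} = I + m$
$\sqrt{-1582 + N{\left(R{\left(3 \right)},o \right)}} = \sqrt{-1582 - \left(42 - 3 \sqrt{-4 + 3}\right)} = \sqrt{-1582 - \left(42 - 3 \sqrt{-1}\right)} = \sqrt{-1582 - \left(42 - 3 i\right)} = \sqrt{-1624 + 3 i}$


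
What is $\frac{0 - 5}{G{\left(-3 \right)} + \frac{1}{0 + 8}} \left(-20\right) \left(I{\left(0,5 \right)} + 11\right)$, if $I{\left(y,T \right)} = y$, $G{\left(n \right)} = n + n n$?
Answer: $\frac{8800}{49} \approx 179.59$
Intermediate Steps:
$G{\left(n \right)} = n + n^{2}$
$\frac{0 - 5}{G{\left(-3 \right)} + \frac{1}{0 + 8}} \left(-20\right) \left(I{\left(0,5 \right)} + 11\right) = \frac{0 - 5}{- 3 \left(1 - 3\right) + \frac{1}{0 + 8}} \left(-20\right) \left(0 + 11\right) = - \frac{5}{\left(-3\right) \left(-2\right) + \frac{1}{8}} \left(-20\right) 11 = - \frac{5}{6 + \frac{1}{8}} \left(-20\right) 11 = - \frac{5}{\frac{49}{8}} \left(-20\right) 11 = \left(-5\right) \frac{8}{49} \left(-20\right) 11 = \left(- \frac{40}{49}\right) \left(-20\right) 11 = \frac{800}{49} \cdot 11 = \frac{8800}{49}$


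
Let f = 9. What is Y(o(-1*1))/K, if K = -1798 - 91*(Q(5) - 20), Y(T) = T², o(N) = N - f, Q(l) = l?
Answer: -100/433 ≈ -0.23095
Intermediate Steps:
o(N) = -9 + N (o(N) = N - 1*9 = N - 9 = -9 + N)
K = -433 (K = -1798 - 91*(5 - 20) = -1798 - 91*(-15) = -1798 - 1*(-1365) = -1798 + 1365 = -433)
Y(o(-1*1))/K = (-9 - 1*1)²/(-433) = (-9 - 1)²*(-1/433) = (-10)²*(-1/433) = 100*(-1/433) = -100/433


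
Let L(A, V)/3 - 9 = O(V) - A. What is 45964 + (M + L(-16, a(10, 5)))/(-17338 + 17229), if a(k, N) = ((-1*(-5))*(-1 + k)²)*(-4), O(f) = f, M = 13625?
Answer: 5001236/109 ≈ 45883.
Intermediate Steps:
a(k, N) = -20*(-1 + k)² (a(k, N) = (5*(-1 + k)²)*(-4) = -20*(-1 + k)²)
L(A, V) = 27 - 3*A + 3*V (L(A, V) = 27 + 3*(V - A) = 27 + (-3*A + 3*V) = 27 - 3*A + 3*V)
45964 + (M + L(-16, a(10, 5)))/(-17338 + 17229) = 45964 + (13625 + (27 - 3*(-16) + 3*(-20*(-1 + 10)²)))/(-17338 + 17229) = 45964 + (13625 + (27 + 48 + 3*(-20*9²)))/(-109) = 45964 + (13625 + (27 + 48 + 3*(-20*81)))*(-1/109) = 45964 + (13625 + (27 + 48 + 3*(-1620)))*(-1/109) = 45964 + (13625 + (27 + 48 - 4860))*(-1/109) = 45964 + (13625 - 4785)*(-1/109) = 45964 + 8840*(-1/109) = 45964 - 8840/109 = 5001236/109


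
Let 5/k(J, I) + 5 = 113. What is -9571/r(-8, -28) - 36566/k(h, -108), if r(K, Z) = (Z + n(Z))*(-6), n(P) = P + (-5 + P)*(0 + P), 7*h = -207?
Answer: -20567010769/26040 ≈ -7.8982e+5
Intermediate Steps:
h = -207/7 (h = (1/7)*(-207) = -207/7 ≈ -29.571)
k(J, I) = 5/108 (k(J, I) = 5/(-5 + 113) = 5/108)
n(P) = P + P*(-5 + P) (n(P) = P + (-5 + P)*P = P + P*(-5 + P))
r(K, Z) = -6*Z - 6*Z*(-4 + Z) (r(K, Z) = (Z + Z*(-4 + Z))*(-6) = -6*Z - 6*Z*(-4 + Z))
-9571/r(-8, -28) - 36566/k(h, -108) = -9571*(-1/(168*(3 - 1*(-28)))) - 36566/5/108 = -9571*(-1/(168*(3 + 28))) - 36566*108/5 = -9571/(6*(-28)*31) - 3949128/5 = -9571/(-5208) - 3949128/5 = -9571*(-1/5208) - 3949128/5 = 9571/5208 - 3949128/5 = -20567010769/26040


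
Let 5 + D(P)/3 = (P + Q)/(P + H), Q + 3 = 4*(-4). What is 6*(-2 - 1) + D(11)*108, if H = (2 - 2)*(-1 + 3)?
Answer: -20610/11 ≈ -1873.6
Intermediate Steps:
Q = -19 (Q = -3 + 4*(-4) = -3 - 16 = -19)
H = 0 (H = 0*2 = 0)
D(P) = -15 + 3*(-19 + P)/P (D(P) = -15 + 3*((P - 19)/(P + 0)) = -15 + 3*((-19 + P)/P) = -15 + 3*(-19 + P)/P)
6*(-2 - 1) + D(11)*108 = 6*(-2 - 1) + (-12 - 57/11)*108 = 6*(-3) + (-12 - 57*1/11)*108 = -18 + (-12 - 57/11)*108 = -18 - 189/11*108 = -18 - 20412/11 = -20610/11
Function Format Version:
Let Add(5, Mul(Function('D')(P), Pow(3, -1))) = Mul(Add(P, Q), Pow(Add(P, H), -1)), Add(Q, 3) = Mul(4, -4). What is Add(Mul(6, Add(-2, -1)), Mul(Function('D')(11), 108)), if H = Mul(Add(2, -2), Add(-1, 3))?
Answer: Rational(-20610, 11) ≈ -1873.6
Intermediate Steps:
Q = -19 (Q = Add(-3, Mul(4, -4)) = Add(-3, -16) = -19)
H = 0 (H = Mul(0, 2) = 0)
Function('D')(P) = Add(-15, Mul(3, Pow(P, -1), Add(-19, P))) (Function('D')(P) = Add(-15, Mul(3, Mul(Add(P, -19), Pow(Add(P, 0), -1)))) = Add(-15, Mul(3, Mul(Add(-19, P), Pow(P, -1)))) = Add(-15, Mul(3, Mul(Pow(P, -1), Add(-19, P)))) = Add(-15, Mul(3, Pow(P, -1), Add(-19, P))))
Add(Mul(6, Add(-2, -1)), Mul(Function('D')(11), 108)) = Add(Mul(6, Add(-2, -1)), Mul(Add(-12, Mul(-57, Pow(11, -1))), 108)) = Add(Mul(6, -3), Mul(Add(-12, Mul(-57, Rational(1, 11))), 108)) = Add(-18, Mul(Add(-12, Rational(-57, 11)), 108)) = Add(-18, Mul(Rational(-189, 11), 108)) = Add(-18, Rational(-20412, 11)) = Rational(-20610, 11)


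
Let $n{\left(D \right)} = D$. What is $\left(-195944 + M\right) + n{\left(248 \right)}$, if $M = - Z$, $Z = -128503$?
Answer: $-67193$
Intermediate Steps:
$M = 128503$ ($M = \left(-1\right) \left(-128503\right) = 128503$)
$\left(-195944 + M\right) + n{\left(248 \right)} = \left(-195944 + 128503\right) + 248 = -67441 + 248 = -67193$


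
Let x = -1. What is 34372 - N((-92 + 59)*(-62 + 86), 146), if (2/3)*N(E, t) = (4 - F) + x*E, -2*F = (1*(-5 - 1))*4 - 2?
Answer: 66395/2 ≈ 33198.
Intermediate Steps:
F = 13 (F = -((1*(-5 - 1))*4 - 2)/2 = -((1*(-6))*4 - 2)/2 = -(-6*4 - 2)/2 = -(-24 - 2)/2 = -½*(-26) = 13)
N(E, t) = -27/2 - 3*E/2 (N(E, t) = 3*((4 - 1*13) - E)/2 = 3*((4 - 13) - E)/2 = 3*(-9 - E)/2 = -27/2 - 3*E/2)
34372 - N((-92 + 59)*(-62 + 86), 146) = 34372 - (-27/2 - 3*(-92 + 59)*(-62 + 86)/2) = 34372 - (-27/2 - (-99)*24/2) = 34372 - (-27/2 - 3/2*(-792)) = 34372 - (-27/2 + 1188) = 34372 - 1*2349/2 = 34372 - 2349/2 = 66395/2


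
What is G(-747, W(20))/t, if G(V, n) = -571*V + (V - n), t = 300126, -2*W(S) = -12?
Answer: 70964/50021 ≈ 1.4187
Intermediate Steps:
W(S) = 6 (W(S) = -½*(-12) = 6)
G(V, n) = -n - 570*V
G(-747, W(20))/t = (-1*6 - 570*(-747))/300126 = (-6 + 425790)*(1/300126) = 425784*(1/300126) = 70964/50021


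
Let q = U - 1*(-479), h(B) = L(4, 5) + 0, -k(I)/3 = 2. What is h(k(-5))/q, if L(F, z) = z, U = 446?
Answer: 1/185 ≈ 0.0054054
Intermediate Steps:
k(I) = -6 (k(I) = -3*2 = -6)
h(B) = 5 (h(B) = 5 + 0 = 5)
q = 925 (q = 446 - 1*(-479) = 446 + 479 = 925)
h(k(-5))/q = 5/925 = 5*(1/925) = 1/185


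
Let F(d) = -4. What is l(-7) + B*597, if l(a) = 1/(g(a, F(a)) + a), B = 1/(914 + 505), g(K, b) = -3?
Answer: 1517/4730 ≈ 0.32072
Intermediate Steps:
B = 1/1419 ≈ 0.00070472
l(a) = 1/(-3 + a)
l(-7) + B*597 = 1/(-3 - 7) + (1/1419)*597 = 1/(-10) + 199/473 = -1/10 + 199/473 = 1517/4730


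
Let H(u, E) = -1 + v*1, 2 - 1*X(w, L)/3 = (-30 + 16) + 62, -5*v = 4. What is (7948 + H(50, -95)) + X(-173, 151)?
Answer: 39041/5 ≈ 7808.2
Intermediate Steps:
v = -⅘ (v = -⅕*4 = -⅘ ≈ -0.80000)
X(w, L) = -138 (X(w, L) = 6 - 3*((-30 + 16) + 62) = 6 - 3*(-14 + 62) = 6 - 3*48 = 6 - 144 = -138)
H(u, E) = -9/5 (H(u, E) = -1 - ⅘*1 = -1 - ⅘ = -9/5)
(7948 + H(50, -95)) + X(-173, 151) = (7948 - 9/5) - 138 = 39731/5 - 138 = 39041/5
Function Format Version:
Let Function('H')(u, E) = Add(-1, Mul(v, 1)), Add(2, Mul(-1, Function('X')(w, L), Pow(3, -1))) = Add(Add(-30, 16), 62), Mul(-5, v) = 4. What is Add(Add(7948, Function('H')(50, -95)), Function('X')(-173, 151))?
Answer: Rational(39041, 5) ≈ 7808.2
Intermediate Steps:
v = Rational(-4, 5) (v = Mul(Rational(-1, 5), 4) = Rational(-4, 5) ≈ -0.80000)
Function('X')(w, L) = -138 (Function('X')(w, L) = Add(6, Mul(-3, Add(Add(-30, 16), 62))) = Add(6, Mul(-3, Add(-14, 62))) = Add(6, Mul(-3, 48)) = Add(6, -144) = -138)
Function('H')(u, E) = Rational(-9, 5) (Function('H')(u, E) = Add(-1, Mul(Rational(-4, 5), 1)) = Add(-1, Rational(-4, 5)) = Rational(-9, 5))
Add(Add(7948, Function('H')(50, -95)), Function('X')(-173, 151)) = Add(Add(7948, Rational(-9, 5)), -138) = Add(Rational(39731, 5), -138) = Rational(39041, 5)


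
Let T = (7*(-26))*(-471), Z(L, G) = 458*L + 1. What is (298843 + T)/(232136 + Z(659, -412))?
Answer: 384565/533959 ≈ 0.72021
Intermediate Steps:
Z(L, G) = 1 + 458*L
T = 85722 (T = -182*(-471) = 85722)
(298843 + T)/(232136 + Z(659, -412)) = (298843 + 85722)/(232136 + (1 + 458*659)) = 384565/(232136 + (1 + 301822)) = 384565/(232136 + 301823) = 384565/533959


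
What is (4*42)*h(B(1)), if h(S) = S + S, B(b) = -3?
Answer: -1008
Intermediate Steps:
h(S) = 2*S
(4*42)*h(B(1)) = (4*42)*(2*(-3)) = 168*(-6) = -1008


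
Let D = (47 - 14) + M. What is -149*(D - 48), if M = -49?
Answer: 9536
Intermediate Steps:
D = -16 (D = (47 - 14) - 49 = 33 - 49 = -16)
-149*(D - 48) = -149*(-16 - 48) = -149*(-64) = 9536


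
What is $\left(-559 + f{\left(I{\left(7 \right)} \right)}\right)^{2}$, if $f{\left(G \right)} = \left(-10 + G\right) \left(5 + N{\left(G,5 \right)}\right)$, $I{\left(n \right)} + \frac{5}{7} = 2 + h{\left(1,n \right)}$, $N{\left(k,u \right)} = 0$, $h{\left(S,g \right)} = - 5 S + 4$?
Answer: $\frac{18088009}{49} \approx 3.6914 \cdot 10^{5}$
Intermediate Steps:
$h{\left(S,g \right)} = 4 - 5 S$
$I{\left(n \right)} = \frac{2}{7}$ ($I{\left(n \right)} = - \frac{5}{7} + \left(2 + \left(4 - 5\right)\right) = - \frac{5}{7} + \left(2 - 1\right) = - \frac{5}{7} + 1 = \frac{2}{7}$)
$f{\left(G \right)} = -50 + 5 G$ ($f{\left(G \right)} = \left(-10 + G\right) \left(5 + 0\right) = \left(-10 + G\right) 5 = -50 + 5 G$)
$\left(-559 + f{\left(I{\left(7 \right)} \right)}\right)^{2} = \left(-559 + \left(-50 + 5 \cdot \frac{2}{7}\right)\right)^{2} = \left(-559 + \left(-50 + \frac{10}{7}\right)\right)^{2} = \left(-559 - \frac{340}{7}\right)^{2} = \left(- \frac{4253}{7}\right)^{2} = \frac{18088009}{49}$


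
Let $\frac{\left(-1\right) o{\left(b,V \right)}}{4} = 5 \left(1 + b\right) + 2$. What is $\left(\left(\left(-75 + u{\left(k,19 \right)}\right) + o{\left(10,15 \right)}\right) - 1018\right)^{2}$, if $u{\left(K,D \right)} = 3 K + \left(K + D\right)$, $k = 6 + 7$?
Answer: $1562500$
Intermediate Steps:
$k = 13$
$o{\left(b,V \right)} = -28 - 20 b$ ($o{\left(b,V \right)} = - 4 \left(5 \left(1 + b\right) + 2\right) = - 4 \left(\left(5 + 5 b\right) + 2\right) = - 4 \left(7 + 5 b\right) = -28 - 20 b$)
$u{\left(K,D \right)} = D + 4 K$ ($u{\left(K,D \right)} = 3 K + \left(D + K\right) = D + 4 K$)
$\left(\left(\left(-75 + u{\left(k,19 \right)}\right) + o{\left(10,15 \right)}\right) - 1018\right)^{2} = \left(\left(\left(-75 + \left(19 + 4 \cdot 13\right)\right) - 228\right) - 1018\right)^{2} = \left(\left(\left(-75 + \left(19 + 52\right)\right) - 228\right) - 1018\right)^{2} = \left(\left(\left(-75 + 71\right) - 228\right) - 1018\right)^{2} = \left(\left(-4 - 228\right) - 1018\right)^{2} = \left(-232 - 1018\right)^{2} = \left(-1250\right)^{2} = 1562500$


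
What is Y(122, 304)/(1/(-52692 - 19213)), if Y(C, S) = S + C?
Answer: -30631530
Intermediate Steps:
Y(C, S) = C + S
Y(122, 304)/(1/(-52692 - 19213)) = (122 + 304)/(1/(-52692 - 19213)) = 426/(1/(-71905)) = 426/(-1/71905) = 426*(-71905) = -30631530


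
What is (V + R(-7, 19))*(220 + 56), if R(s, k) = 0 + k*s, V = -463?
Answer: -164496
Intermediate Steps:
R(s, k) = k*s
(V + R(-7, 19))*(220 + 56) = (-463 + 19*(-7))*(220 + 56) = (-463 - 133)*276 = -596*276 = -164496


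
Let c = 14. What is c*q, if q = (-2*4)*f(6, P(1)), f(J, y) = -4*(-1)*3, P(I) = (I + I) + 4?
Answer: -1344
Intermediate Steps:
P(I) = 4 + 2*I (P(I) = 2*I + 4 = 4 + 2*I)
f(J, y) = 12 (f(J, y) = 4*3 = 12)
q = -96 (q = -2*4*12 = -8*12 = -96)
c*q = 14*(-96) = -1344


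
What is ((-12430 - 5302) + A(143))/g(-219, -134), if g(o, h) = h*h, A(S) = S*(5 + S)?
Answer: 858/4489 ≈ 0.19113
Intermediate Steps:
g(o, h) = h²
((-12430 - 5302) + A(143))/g(-219, -134) = ((-12430 - 5302) + 143*(5 + 143))/((-134)²) = (-17732 + 143*148)/17956 = (-17732 + 21164)*(1/17956) = 3432*(1/17956) = 858/4489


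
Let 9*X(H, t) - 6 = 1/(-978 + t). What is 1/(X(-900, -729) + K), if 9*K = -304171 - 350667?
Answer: -15363/1117798225 ≈ -1.3744e-5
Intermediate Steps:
X(H, t) = ⅔ + 1/(9*(-978 + t))
K = -654838/9 (K = (-304171 - 350667)/9 = (⅑)*(-654838) = -654838/9 ≈ -72760.)
1/(X(-900, -729) + K) = 1/((-5867 + 6*(-729))/(9*(-978 - 729)) - 654838/9) = 1/((⅑)*(-5867 - 4374)/(-1707) - 654838/9) = 1/((⅑)*(-1/1707)*(-10241) - 654838/9) = 1/(10241/15363 - 654838/9) = 1/(-1117798225/15363) = -15363/1117798225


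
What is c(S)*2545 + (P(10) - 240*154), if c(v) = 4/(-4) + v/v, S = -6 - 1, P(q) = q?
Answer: -36950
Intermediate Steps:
S = -7
c(v) = 0 (c(v) = 4*(-¼) + 1 = -1 + 1 = 0)
c(S)*2545 + (P(10) - 240*154) = 0*2545 + (10 - 240*154) = 0 + (10 - 36960) = 0 - 36950 = -36950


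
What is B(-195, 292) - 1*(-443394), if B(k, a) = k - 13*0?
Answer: 443199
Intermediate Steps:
B(k, a) = k (B(k, a) = k + 0 = k)
B(-195, 292) - 1*(-443394) = -195 - 1*(-443394) = -195 + 443394 = 443199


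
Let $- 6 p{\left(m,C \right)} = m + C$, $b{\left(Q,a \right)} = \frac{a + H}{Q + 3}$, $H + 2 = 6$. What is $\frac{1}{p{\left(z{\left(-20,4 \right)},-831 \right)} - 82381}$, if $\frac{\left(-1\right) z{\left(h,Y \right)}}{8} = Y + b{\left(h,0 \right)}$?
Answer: $- \frac{102}{8388223} \approx -1.216 \cdot 10^{-5}$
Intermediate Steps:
$H = 4$ ($H = -2 + 6 = 4$)
$b{\left(Q,a \right)} = \frac{4 + a}{3 + Q}$ ($b{\left(Q,a \right)} = \frac{a + 4}{Q + 3} = \frac{4 + a}{3 + Q}$)
$z{\left(h,Y \right)} = - \frac{32}{3 + h} - 8 Y$ ($z{\left(h,Y \right)} = - 8 \left(Y + \frac{4 + 0}{3 + h}\right) = - 8 \left(Y + \frac{1}{3 + h} 4\right) = - 8 \left(Y + \frac{4}{3 + h}\right) = - \frac{32}{3 + h} - 8 Y$)
$p{\left(m,C \right)} = - \frac{C}{6} - \frac{m}{6}$ ($p{\left(m,C \right)} = - \frac{m + C}{6} = - \frac{C + m}{6} = - \frac{C}{6} - \frac{m}{6}$)
$\frac{1}{p{\left(z{\left(-20,4 \right)},-831 \right)} - 82381} = \frac{1}{\left(\left(- \frac{1}{6}\right) \left(-831\right) - \frac{8 \frac{1}{3 - 20} \left(-4 - 4 \left(3 - 20\right)\right)}{6}\right) - 82381} = \frac{1}{\left(\frac{277}{2} - \frac{8 \frac{1}{-17} \left(-4 - 4 \left(-17\right)\right)}{6}\right) - 82381} = \frac{1}{\left(\frac{277}{2} - \frac{8 \left(- \frac{1}{17}\right) \left(-4 + 68\right)}{6}\right) - 82381} = \frac{1}{\left(\frac{277}{2} - \frac{8 \left(- \frac{1}{17}\right) 64}{6}\right) - 82381} = \frac{1}{\left(\frac{277}{2} - - \frac{256}{51}\right) - 82381} = \frac{1}{\left(\frac{277}{2} + \frac{256}{51}\right) - 82381} = \frac{1}{\frac{14639}{102} - 82381} = \frac{1}{- \frac{8388223}{102}} = - \frac{102}{8388223}$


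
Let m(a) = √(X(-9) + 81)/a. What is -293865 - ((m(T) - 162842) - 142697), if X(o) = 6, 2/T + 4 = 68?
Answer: 11674 - 32*√87 ≈ 11376.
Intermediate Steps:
T = 1/32 (T = 2/(-4 + 68) = 2/64 = 2*(1/64) = 1/32 ≈ 0.031250)
m(a) = √87/a (m(a) = √(6 + 81)/a = √87/a)
-293865 - ((m(T) - 162842) - 142697) = -293865 - ((√87/(1/32) - 162842) - 142697) = -293865 - ((√87*32 - 162842) - 142697) = -293865 - ((32*√87 - 162842) - 142697) = -293865 - ((-162842 + 32*√87) - 142697) = -293865 - (-305539 + 32*√87) = -293865 + (305539 - 32*√87) = 11674 - 32*√87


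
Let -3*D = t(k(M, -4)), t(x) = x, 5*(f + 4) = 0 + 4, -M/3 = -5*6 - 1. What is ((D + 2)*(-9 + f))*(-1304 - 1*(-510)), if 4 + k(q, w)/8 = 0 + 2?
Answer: 1065548/15 ≈ 71037.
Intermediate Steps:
M = 93 (M = -3*(-5*6 - 1) = -3*(-30 - 1) = -3*(-31) = 93)
f = -16/5 (f = -4 + (0 + 4)/5 = -4 + (⅕)*4 = -4 + ⅘ = -16/5 ≈ -3.2000)
k(q, w) = -16 (k(q, w) = -32 + 8*(0 + 2) = -32 + 8*2 = -32 + 16 = -16)
D = 16/3 (D = -⅓*(-16) = 16/3 ≈ 5.3333)
((D + 2)*(-9 + f))*(-1304 - 1*(-510)) = ((16/3 + 2)*(-9 - 16/5))*(-1304 - 1*(-510)) = ((22/3)*(-61/5))*(-1304 + 510) = -1342/15*(-794) = 1065548/15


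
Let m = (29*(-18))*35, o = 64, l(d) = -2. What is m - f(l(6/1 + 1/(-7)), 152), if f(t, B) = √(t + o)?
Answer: -18270 - √62 ≈ -18278.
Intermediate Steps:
m = -18270 (m = -522*35 = -18270)
f(t, B) = √(64 + t) (f(t, B) = √(t + 64) = √(64 + t))
m - f(l(6/1 + 1/(-7)), 152) = -18270 - √(64 - 2) = -18270 - √62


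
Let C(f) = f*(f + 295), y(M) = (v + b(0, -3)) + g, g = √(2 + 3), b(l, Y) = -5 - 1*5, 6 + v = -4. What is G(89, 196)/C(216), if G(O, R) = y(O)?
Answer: -5/27594 + √5/110376 ≈ -0.00016094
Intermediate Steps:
v = -10 (v = -6 - 4 = -10)
b(l, Y) = -10 (b(l, Y) = -5 - 5 = -10)
g = √5 ≈ 2.2361
y(M) = -20 + √5 (y(M) = (-10 - 10) + √5 = -20 + √5)
G(O, R) = -20 + √5
C(f) = f*(295 + f)
G(89, 196)/C(216) = (-20 + √5)/((216*(295 + 216))) = (-20 + √5)/((216*511)) = (-20 + √5)/110376 = (-20 + √5)*(1/110376) = -5/27594 + √5/110376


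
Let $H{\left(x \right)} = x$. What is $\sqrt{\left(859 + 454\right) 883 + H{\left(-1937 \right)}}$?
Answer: $\sqrt{1157442} \approx 1075.8$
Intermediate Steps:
$\sqrt{\left(859 + 454\right) 883 + H{\left(-1937 \right)}} = \sqrt{\left(859 + 454\right) 883 - 1937} = \sqrt{1313 \cdot 883 - 1937} = \sqrt{1159379 - 1937} = \sqrt{1157442}$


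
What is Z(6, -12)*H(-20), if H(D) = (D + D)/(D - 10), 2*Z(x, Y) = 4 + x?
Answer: 20/3 ≈ 6.6667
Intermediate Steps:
Z(x, Y) = 2 + x/2 (Z(x, Y) = (4 + x)/2 = 2 + x/2)
H(D) = 2*D/(-10 + D) (H(D) = (2*D)/(-10 + D) = 2*D/(-10 + D))
Z(6, -12)*H(-20) = (2 + (½)*6)*(2*(-20)/(-10 - 20)) = (2 + 3)*(2*(-20)/(-30)) = 5*(2*(-20)*(-1/30)) = 5*(4/3) = 20/3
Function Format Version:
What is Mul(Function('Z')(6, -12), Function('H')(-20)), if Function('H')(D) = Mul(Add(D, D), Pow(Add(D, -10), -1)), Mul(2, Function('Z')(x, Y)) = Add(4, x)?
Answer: Rational(20, 3) ≈ 6.6667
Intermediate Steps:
Function('Z')(x, Y) = Add(2, Mul(Rational(1, 2), x)) (Function('Z')(x, Y) = Mul(Rational(1, 2), Add(4, x)) = Add(2, Mul(Rational(1, 2), x)))
Function('H')(D) = Mul(2, D, Pow(Add(-10, D), -1)) (Function('H')(D) = Mul(Mul(2, D), Pow(Add(-10, D), -1)) = Mul(2, D, Pow(Add(-10, D), -1)))
Mul(Function('Z')(6, -12), Function('H')(-20)) = Mul(Add(2, Mul(Rational(1, 2), 6)), Mul(2, -20, Pow(Add(-10, -20), -1))) = Mul(Add(2, 3), Mul(2, -20, Pow(-30, -1))) = Mul(5, Mul(2, -20, Rational(-1, 30))) = Mul(5, Rational(4, 3)) = Rational(20, 3)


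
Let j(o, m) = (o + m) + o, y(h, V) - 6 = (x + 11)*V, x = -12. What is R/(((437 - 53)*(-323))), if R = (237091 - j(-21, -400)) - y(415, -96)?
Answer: -237431/124032 ≈ -1.9143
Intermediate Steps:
y(h, V) = 6 - V (y(h, V) = 6 + (-12 + 11)*V = 6 - V)
j(o, m) = m + 2*o (j(o, m) = (m + o) + o = m + 2*o)
R = 237431 (R = (237091 - (-400 + 2*(-21))) - (6 - 1*(-96)) = (237091 - (-400 - 42)) - (6 + 96) = (237091 - 1*(-442)) - 1*102 = (237091 + 442) - 102 = 237533 - 102 = 237431)
R/(((437 - 53)*(-323))) = 237431/(((437 - 53)*(-323))) = 237431/((384*(-323))) = 237431/(-124032) = 237431*(-1/124032) = -237431/124032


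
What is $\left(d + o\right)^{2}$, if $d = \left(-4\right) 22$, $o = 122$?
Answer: $1156$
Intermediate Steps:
$d = -88$
$\left(d + o\right)^{2} = \left(-88 + 122\right)^{2} = 34^{2} = 1156$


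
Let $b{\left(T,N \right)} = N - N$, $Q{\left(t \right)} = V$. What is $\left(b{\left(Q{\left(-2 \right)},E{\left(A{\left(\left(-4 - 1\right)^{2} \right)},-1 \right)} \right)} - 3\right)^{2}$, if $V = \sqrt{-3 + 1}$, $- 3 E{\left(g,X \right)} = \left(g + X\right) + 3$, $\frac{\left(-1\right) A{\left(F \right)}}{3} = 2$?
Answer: $9$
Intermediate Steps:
$A{\left(F \right)} = -6$ ($A{\left(F \right)} = \left(-3\right) 2 = -6$)
$E{\left(g,X \right)} = -1 - \frac{X}{3} - \frac{g}{3}$ ($E{\left(g,X \right)} = - \frac{\left(g + X\right) + 3}{3} = - \frac{\left(X + g\right) + 3}{3} = - \frac{3 + X + g}{3} = -1 - \frac{X}{3} - \frac{g}{3}$)
$V = i \sqrt{2}$ ($V = \sqrt{-2} = i \sqrt{2} \approx 1.4142 i$)
$Q{\left(t \right)} = i \sqrt{2}$
$b{\left(T,N \right)} = 0$
$\left(b{\left(Q{\left(-2 \right)},E{\left(A{\left(\left(-4 - 1\right)^{2} \right)},-1 \right)} \right)} - 3\right)^{2} = \left(0 - 3\right)^{2} = \left(-3\right)^{2} = 9$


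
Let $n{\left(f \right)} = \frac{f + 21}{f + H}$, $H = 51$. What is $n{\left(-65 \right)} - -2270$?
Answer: $\frac{15912}{7} \approx 2273.1$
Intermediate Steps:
$n{\left(f \right)} = \frac{21 + f}{51 + f}$ ($n{\left(f \right)} = \frac{f + 21}{f + 51} = \frac{21 + f}{51 + f}$)
$n{\left(-65 \right)} - -2270 = \frac{21 - 65}{51 - 65} - -2270 = \frac{1}{-14} \left(-44\right) + 2270 = \left(- \frac{1}{14}\right) \left(-44\right) + 2270 = \frac{22}{7} + 2270 = \frac{15912}{7}$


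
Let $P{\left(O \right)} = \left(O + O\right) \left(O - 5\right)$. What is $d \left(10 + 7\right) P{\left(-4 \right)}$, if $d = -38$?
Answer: $-46512$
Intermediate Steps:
$P{\left(O \right)} = 2 O \left(-5 + O\right)$
$d \left(10 + 7\right) P{\left(-4 \right)} = - 38 \left(10 + 7\right) 2 \left(-4\right) \left(-5 - 4\right) = - 38 \cdot 17 \cdot 2 \left(-4\right) \left(-9\right) = - 38 \cdot 17 \cdot 72 = \left(-38\right) 1224 = -46512$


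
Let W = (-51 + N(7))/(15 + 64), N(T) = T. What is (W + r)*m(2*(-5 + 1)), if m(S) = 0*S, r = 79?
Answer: 0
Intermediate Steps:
W = -44/79 (W = (-51 + 7)/(15 + 64) = -44/79 ≈ -0.55696)
m(S) = 0
(W + r)*m(2*(-5 + 1)) = (-44/79 + 79)*0 = (6197/79)*0 = 0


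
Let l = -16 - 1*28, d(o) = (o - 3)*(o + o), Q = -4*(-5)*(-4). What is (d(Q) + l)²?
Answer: 175191696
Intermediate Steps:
Q = -80 (Q = 20*(-4) = -80)
d(o) = 2*o*(-3 + o) (d(o) = (-3 + o)*(2*o) = 2*o*(-3 + o))
l = -44 (l = -16 - 28 = -44)
(d(Q) + l)² = (2*(-80)*(-3 - 80) - 44)² = (2*(-80)*(-83) - 44)² = (13280 - 44)² = 13236² = 175191696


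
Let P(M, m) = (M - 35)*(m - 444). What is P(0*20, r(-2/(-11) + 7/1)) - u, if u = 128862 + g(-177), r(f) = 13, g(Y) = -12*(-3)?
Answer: -113813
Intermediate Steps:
g(Y) = 36
P(M, m) = (-444 + m)*(-35 + M) (P(M, m) = (-35 + M)*(-444 + m) = (-444 + m)*(-35 + M))
u = 128898 (u = 128862 + 36 = 128898)
P(0*20, r(-2/(-11) + 7/1)) - u = (15540 - 0*20 - 35*13 + (0*20)*13) - 1*128898 = (15540 - 444*0 - 455 + 0*13) - 128898 = (15540 + 0 - 455 + 0) - 128898 = 15085 - 128898 = -113813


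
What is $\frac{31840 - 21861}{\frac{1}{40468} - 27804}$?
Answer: $- \frac{403830172}{1125172271} \approx -0.35891$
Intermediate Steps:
$\frac{31840 - 21861}{\frac{1}{40468} - 27804} = \frac{9979}{\frac{1}{40468} - 27804} = \frac{9979}{- \frac{1125172271}{40468}} = 9979 \left(- \frac{40468}{1125172271}\right) = - \frac{403830172}{1125172271}$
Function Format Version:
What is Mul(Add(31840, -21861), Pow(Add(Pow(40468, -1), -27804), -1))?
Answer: Rational(-403830172, 1125172271) ≈ -0.35891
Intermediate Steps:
Mul(Add(31840, -21861), Pow(Add(Pow(40468, -1), -27804), -1)) = Mul(9979, Pow(Add(Rational(1, 40468), -27804), -1)) = Mul(9979, Pow(Rational(-1125172271, 40468), -1)) = Mul(9979, Rational(-40468, 1125172271)) = Rational(-403830172, 1125172271)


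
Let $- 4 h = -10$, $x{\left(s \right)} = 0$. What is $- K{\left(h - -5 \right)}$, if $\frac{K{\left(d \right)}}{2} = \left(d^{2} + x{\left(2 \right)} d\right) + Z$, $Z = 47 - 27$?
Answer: $- \frac{305}{2} \approx -152.5$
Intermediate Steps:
$Z = 20$
$h = \frac{5}{2}$ ($h = \left(- \frac{1}{4}\right) \left(-10\right) = \frac{5}{2} \approx 2.5$)
$K{\left(d \right)} = 40 + 2 d^{2}$ ($K{\left(d \right)} = 2 \left(\left(d^{2} + 0 d\right) + 20\right) = 2 \left(\left(d^{2} + 0\right) + 20\right) = 2 \left(d^{2} + 20\right) = 2 \left(20 + d^{2}\right) = 40 + 2 d^{2}$)
$- K{\left(h - -5 \right)} = - (40 + 2 \left(\frac{5}{2} - -5\right)^{2}) = - (40 + 2 \left(\frac{5}{2} + 5\right)^{2}) = - (40 + 2 \left(\frac{15}{2}\right)^{2}) = - (40 + 2 \cdot \frac{225}{4}) = - (40 + \frac{225}{2}) = \left(-1\right) \frac{305}{2} = - \frac{305}{2}$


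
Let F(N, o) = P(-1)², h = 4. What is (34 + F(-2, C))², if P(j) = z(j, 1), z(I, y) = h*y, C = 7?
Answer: 2500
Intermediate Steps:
z(I, y) = 4*y
P(j) = 4 (P(j) = 4*1 = 4)
F(N, o) = 16 (F(N, o) = 4² = 16)
(34 + F(-2, C))² = (34 + 16)² = 50² = 2500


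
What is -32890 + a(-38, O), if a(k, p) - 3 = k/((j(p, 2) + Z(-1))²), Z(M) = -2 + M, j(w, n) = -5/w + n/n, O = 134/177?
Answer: -43720956111/1329409 ≈ -32888.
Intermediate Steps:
O = 134/177 (O = 134*(1/177) = 134/177 ≈ 0.75706)
j(w, n) = 1 - 5/w (j(w, n) = -5/w + 1 = 1 - 5/w)
a(k, p) = 3 + k/(-3 + (-5 + p)/p)² (a(k, p) = 3 + k/(((-5 + p)/p + (-2 - 1))²) = 3 + k/(((-5 + p)/p - 3)²) = 3 + k/((-3 + (-5 + p)/p)²) = 3 + k/(-3 + (-5 + p)/p)²)
-32890 + a(-38, O) = -32890 + (3 - 38*(134/177)²/(5 + 2*(134/177))²) = -32890 + (3 - 38*17956/31329/(5 + 268/177)²) = -32890 + (3 - 38*17956/31329/(1153/177)²) = -32890 + (3 - 38*17956/31329*31329/1329409) = -32890 + (3 - 682328/1329409) = -32890 + 3305899/1329409 = -43720956111/1329409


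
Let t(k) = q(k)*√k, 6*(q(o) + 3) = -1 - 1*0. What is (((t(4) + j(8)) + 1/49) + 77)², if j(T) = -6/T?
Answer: 1691101129/345744 ≈ 4891.2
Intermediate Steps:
q(o) = -19/6 (q(o) = -3 + (-1 - 1*0)/6 = -3 + (-1 + 0)/6 = -3 + (⅙)*(-1) = -3 - ⅙ = -19/6)
t(k) = -19*√k/6
(((t(4) + j(8)) + 1/49) + 77)² = (((-19*√4/6 - 6/8) + 1/49) + 77)² = (((-19/6*2 - 6*⅛) + 1/49) + 77)² = (((-19/3 - ¾) + 1/49) + 77)² = ((-85/12 + 1/49) + 77)² = (-4153/588 + 77)² = (41123/588)² = 1691101129/345744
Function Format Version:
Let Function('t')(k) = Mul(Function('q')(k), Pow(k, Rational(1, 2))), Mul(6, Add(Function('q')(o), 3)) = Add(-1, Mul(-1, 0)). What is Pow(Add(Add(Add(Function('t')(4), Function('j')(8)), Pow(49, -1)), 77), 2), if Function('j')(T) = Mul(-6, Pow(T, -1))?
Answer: Rational(1691101129, 345744) ≈ 4891.2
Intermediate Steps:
Function('q')(o) = Rational(-19, 6) (Function('q')(o) = Add(-3, Mul(Rational(1, 6), Add(-1, Mul(-1, 0)))) = Add(-3, Mul(Rational(1, 6), Add(-1, 0))) = Add(-3, Mul(Rational(1, 6), -1)) = Add(-3, Rational(-1, 6)) = Rational(-19, 6))
Function('t')(k) = Mul(Rational(-19, 6), Pow(k, Rational(1, 2)))
Pow(Add(Add(Add(Function('t')(4), Function('j')(8)), Pow(49, -1)), 77), 2) = Pow(Add(Add(Add(Mul(Rational(-19, 6), Pow(4, Rational(1, 2))), Mul(-6, Pow(8, -1))), Pow(49, -1)), 77), 2) = Pow(Add(Add(Add(Mul(Rational(-19, 6), 2), Mul(-6, Rational(1, 8))), Rational(1, 49)), 77), 2) = Pow(Add(Add(Add(Rational(-19, 3), Rational(-3, 4)), Rational(1, 49)), 77), 2) = Pow(Add(Add(Rational(-85, 12), Rational(1, 49)), 77), 2) = Pow(Add(Rational(-4153, 588), 77), 2) = Pow(Rational(41123, 588), 2) = Rational(1691101129, 345744)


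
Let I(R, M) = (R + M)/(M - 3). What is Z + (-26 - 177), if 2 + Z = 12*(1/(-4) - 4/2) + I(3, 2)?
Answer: -237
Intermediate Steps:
I(R, M) = (M + R)/(-3 + M)
Z = -34 (Z = -2 + (12*(1/(-4) - 4/2) + (2 + 3)/(-3 + 2)) = -2 + (12*(1*(-1/4) - 4*1/2) + 5/(-1)) = -2 + (12*(-1/4 - 2) - 1*5) = -2 + (12*(-9/4) - 5) = -2 + (-27 - 5) = -2 - 32 = -34)
Z + (-26 - 177) = -34 + (-26 - 177) = -34 - 203 = -237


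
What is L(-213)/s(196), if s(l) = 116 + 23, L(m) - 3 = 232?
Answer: 235/139 ≈ 1.6906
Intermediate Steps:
L(m) = 235 (L(m) = 3 + 232 = 235)
s(l) = 139
L(-213)/s(196) = 235/139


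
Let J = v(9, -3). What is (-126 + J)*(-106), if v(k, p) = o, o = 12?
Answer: 12084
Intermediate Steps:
v(k, p) = 12
J = 12
(-126 + J)*(-106) = (-126 + 12)*(-106) = -114*(-106) = 12084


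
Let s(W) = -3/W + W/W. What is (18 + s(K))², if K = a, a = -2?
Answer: 1681/4 ≈ 420.25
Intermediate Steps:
K = -2
s(W) = 1 - 3/W (s(W) = -3/W + 1 = 1 - 3/W)
(18 + s(K))² = (18 + (-3 - 2)/(-2))² = (18 - ½*(-5))² = (18 + 5/2)² = (41/2)² = 1681/4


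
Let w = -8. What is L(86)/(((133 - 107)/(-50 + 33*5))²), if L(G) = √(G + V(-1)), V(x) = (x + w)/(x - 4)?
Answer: 2645*√2195/676 ≈ 183.31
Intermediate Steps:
V(x) = (-8 + x)/(-4 + x) (V(x) = (x - 8)/(x - 4) = (-8 + x)/(-4 + x))
L(G) = √(9/5 + G) (L(G) = √(G + (-8 - 1)/(-4 - 1)) = √(G - 9/(-5)) = √(G - ⅕*(-9)) = √(G + 9/5) = √(9/5 + G))
L(86)/(((133 - 107)/(-50 + 33*5))²) = (√(45 + 25*86)/5)/(((133 - 107)/(-50 + 33*5))²) = (√(45 + 2150)/5)/((26/(-50 + 165))²) = (√2195/5)/((26/115)²) = (√2195/5)/(676/13225) = (√2195/5)*(13225/676) = 2645*√2195/676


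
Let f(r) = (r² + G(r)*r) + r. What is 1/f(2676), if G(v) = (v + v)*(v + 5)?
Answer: 1/38404316964 ≈ 2.6039e-11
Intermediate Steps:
G(v) = 2*v*(5 + v) (G(v) = (2*v)*(5 + v) = 2*v*(5 + v))
f(r) = r + r² + 2*r²*(5 + r) (f(r) = (r² + (2*r*(5 + r))*r) + r = (r² + 2*r²*(5 + r)) + r = r + r² + 2*r²*(5 + r))
1/f(2676) = 1/(2676*(1 + 2676 + 2*2676*(5 + 2676))) = 1/(2676*(1 + 2676 + 2*2676*2681)) = 1/(2676*(1 + 2676 + 14348712)) = 1/(2676*14351389) = 1/38404316964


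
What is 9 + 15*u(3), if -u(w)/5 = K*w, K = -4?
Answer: 909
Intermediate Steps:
u(w) = 20*w (u(w) = -(-20)*w = 20*w)
9 + 15*u(3) = 9 + 15*(20*3) = 9 + 15*60 = 9 + 900 = 909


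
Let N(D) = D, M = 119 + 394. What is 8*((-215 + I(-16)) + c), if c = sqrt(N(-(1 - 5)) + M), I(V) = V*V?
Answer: 328 + 8*sqrt(517) ≈ 509.90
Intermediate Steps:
M = 513
I(V) = V**2
c = sqrt(517) (c = sqrt(-(1 - 5) + 513) = sqrt(-1*(-4) + 513) = sqrt(4 + 513) = sqrt(517) ≈ 22.738)
8*((-215 + I(-16)) + c) = 8*((-215 + (-16)**2) + sqrt(517)) = 8*((-215 + 256) + sqrt(517)) = 8*(41 + sqrt(517)) = 328 + 8*sqrt(517)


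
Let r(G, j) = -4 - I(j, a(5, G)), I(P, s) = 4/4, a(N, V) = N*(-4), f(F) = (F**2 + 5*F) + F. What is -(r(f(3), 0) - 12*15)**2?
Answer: -34225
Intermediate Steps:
f(F) = F**2 + 6*F
a(N, V) = -4*N
I(P, s) = 1 (I(P, s) = 4*(1/4) = 1)
r(G, j) = -5 (r(G, j) = -4 - 1*1 = -4 - 1 = -5)
-(r(f(3), 0) - 12*15)**2 = -(-5 - 12*15)**2 = -(-5 - 180)**2 = -1*(-185)**2 = -1*34225 = -34225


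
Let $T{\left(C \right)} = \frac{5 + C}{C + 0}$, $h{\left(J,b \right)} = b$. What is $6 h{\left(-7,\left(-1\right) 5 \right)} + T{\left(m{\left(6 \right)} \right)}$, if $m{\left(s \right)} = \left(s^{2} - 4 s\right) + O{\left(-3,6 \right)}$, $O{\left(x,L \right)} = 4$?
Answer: $- \frac{459}{16} \approx -28.688$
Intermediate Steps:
$m{\left(s \right)} = 4 + s^{2} - 4 s$ ($m{\left(s \right)} = \left(s^{2} - 4 s\right) + 4 = 4 + s^{2} - 4 s$)
$T{\left(C \right)} = \frac{5 + C}{C}$
$6 h{\left(-7,\left(-1\right) 5 \right)} + T{\left(m{\left(6 \right)} \right)} = 6 \left(\left(-1\right) 5\right) + \frac{5 + \left(4 + 6^{2} - 24\right)}{4 + 6^{2} - 24} = 6 \left(-5\right) + \frac{5 + \left(4 + 36 - 24\right)}{4 + 36 - 24} = -30 + \frac{5 + 16}{16} = -30 + \frac{1}{16} \cdot 21 = -30 + \frac{21}{16} = - \frac{459}{16}$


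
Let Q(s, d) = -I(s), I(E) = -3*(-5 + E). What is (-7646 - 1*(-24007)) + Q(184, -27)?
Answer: 16898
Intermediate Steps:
I(E) = 15 - 3*E
Q(s, d) = -15 + 3*s (Q(s, d) = -(15 - 3*s) = -15 + 3*s)
(-7646 - 1*(-24007)) + Q(184, -27) = (-7646 - 1*(-24007)) + (-15 + 3*184) = (-7646 + 24007) + (-15 + 552) = 16361 + 537 = 16898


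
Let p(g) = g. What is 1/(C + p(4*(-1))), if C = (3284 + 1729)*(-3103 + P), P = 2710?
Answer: -1/1970113 ≈ -5.0759e-7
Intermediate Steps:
C = -1970109 (C = (3284 + 1729)*(-3103 + 2710) = 5013*(-393) = -1970109)
1/(C + p(4*(-1))) = 1/(-1970109 + 4*(-1)) = 1/(-1970109 - 4) = 1/(-1970113) = -1/1970113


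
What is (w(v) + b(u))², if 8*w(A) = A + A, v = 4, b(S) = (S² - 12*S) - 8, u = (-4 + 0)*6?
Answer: 734449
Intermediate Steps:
u = -24 (u = -4*6 = -24)
b(S) = -8 + S² - 12*S
w(A) = A/4 (w(A) = (A + A)/8 = (2*A)/8 = A/4)
(w(v) + b(u))² = ((¼)*4 + (-8 + (-24)² - 12*(-24)))² = (1 + (-8 + 576 + 288))² = (1 + 856)² = 857² = 734449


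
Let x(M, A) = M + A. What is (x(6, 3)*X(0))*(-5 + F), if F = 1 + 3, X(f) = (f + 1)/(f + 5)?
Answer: -9/5 ≈ -1.8000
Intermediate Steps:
X(f) = (1 + f)/(5 + f)
x(M, A) = A + M
F = 4
(x(6, 3)*X(0))*(-5 + F) = ((3 + 6)*((1 + 0)/(5 + 0)))*(-5 + 4) = (9*(1/5))*(-1) = (9*((⅕)*1))*(-1) = (9*(⅕))*(-1) = (9/5)*(-1) = -9/5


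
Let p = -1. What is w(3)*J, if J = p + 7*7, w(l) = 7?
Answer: 336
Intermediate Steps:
J = 48 (J = -1 + 7*7 = -1 + 49 = 48)
w(3)*J = 7*48 = 336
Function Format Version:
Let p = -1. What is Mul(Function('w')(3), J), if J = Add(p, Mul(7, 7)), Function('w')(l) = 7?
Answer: 336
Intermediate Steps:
J = 48 (J = Add(-1, Mul(7, 7)) = Add(-1, 49) = 48)
Mul(Function('w')(3), J) = Mul(7, 48) = 336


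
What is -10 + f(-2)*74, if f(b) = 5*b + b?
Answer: -898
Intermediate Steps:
f(b) = 6*b
-10 + f(-2)*74 = -10 + (6*(-2))*74 = -10 - 12*74 = -10 - 888 = -898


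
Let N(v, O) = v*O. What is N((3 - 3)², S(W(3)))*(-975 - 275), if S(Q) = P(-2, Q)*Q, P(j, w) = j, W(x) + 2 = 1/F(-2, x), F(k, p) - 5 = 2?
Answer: 0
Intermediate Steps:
F(k, p) = 7 (F(k, p) = 5 + 2 = 7)
W(x) = -13/7 (W(x) = -2 + 1/7 = -2 + ⅐ = -13/7)
S(Q) = -2*Q
N(v, O) = O*v
N((3 - 3)², S(W(3)))*(-975 - 275) = ((-2*(-13/7))*(3 - 3)²)*(-975 - 275) = ((26/7)*0²)*(-1250) = ((26/7)*0)*(-1250) = 0*(-1250) = 0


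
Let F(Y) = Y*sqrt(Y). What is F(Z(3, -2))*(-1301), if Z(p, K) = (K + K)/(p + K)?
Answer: 10408*I ≈ 10408.0*I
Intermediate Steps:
Z(p, K) = 2*K/(K + p) (Z(p, K) = (2*K)/(K + p) = 2*K/(K + p))
F(Y) = Y**(3/2)
F(Z(3, -2))*(-1301) = (2*(-2)/(-2 + 3))**(3/2)*(-1301) = (2*(-2)/1)**(3/2)*(-1301) = (2*(-2)*1)**(3/2)*(-1301) = (-4)**(3/2)*(-1301) = -8*I*(-1301) = 10408*I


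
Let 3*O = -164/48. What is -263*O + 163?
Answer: 16651/36 ≈ 462.53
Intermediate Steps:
O = -41/36 (O = (-164/48)/3 = (-164*1/48)/3 = (⅓)*(-41/12) = -41/36 ≈ -1.1389)
-263*O + 163 = -263*(-41/36) + 163 = 10783/36 + 163 = 16651/36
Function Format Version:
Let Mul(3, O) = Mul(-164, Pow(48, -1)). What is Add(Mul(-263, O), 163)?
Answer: Rational(16651, 36) ≈ 462.53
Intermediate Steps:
O = Rational(-41, 36) (O = Mul(Rational(1, 3), Mul(-164, Pow(48, -1))) = Mul(Rational(1, 3), Mul(-164, Rational(1, 48))) = Mul(Rational(1, 3), Rational(-41, 12)) = Rational(-41, 36) ≈ -1.1389)
Add(Mul(-263, O), 163) = Add(Mul(-263, Rational(-41, 36)), 163) = Add(Rational(10783, 36), 163) = Rational(16651, 36)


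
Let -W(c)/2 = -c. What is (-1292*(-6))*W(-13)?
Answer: -201552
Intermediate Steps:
W(c) = 2*c (W(c) = -(-2)*c = 2*c)
(-1292*(-6))*W(-13) = (-1292*(-6))*(2*(-13)) = -68*(-114)*(-26) = 7752*(-26) = -201552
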